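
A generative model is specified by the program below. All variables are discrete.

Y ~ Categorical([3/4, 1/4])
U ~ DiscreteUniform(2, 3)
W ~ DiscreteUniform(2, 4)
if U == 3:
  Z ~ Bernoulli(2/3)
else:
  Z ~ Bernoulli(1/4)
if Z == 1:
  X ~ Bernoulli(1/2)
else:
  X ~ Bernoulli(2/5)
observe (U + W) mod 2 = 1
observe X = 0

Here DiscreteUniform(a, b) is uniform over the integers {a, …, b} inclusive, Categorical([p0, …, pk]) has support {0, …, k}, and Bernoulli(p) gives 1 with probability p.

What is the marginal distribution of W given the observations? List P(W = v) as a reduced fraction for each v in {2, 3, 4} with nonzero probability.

Enumerate traces; 12 have nonzero weight after conditioning:
  (Y=0, U=2, W=3, Z=0, X=0) weight 9/160
  (Y=0, U=2, W=3, Z=1, X=0) weight 1/64
  (Y=0, U=3, W=2, Z=0, X=0) weight 1/40
  (Y=0, U=3, W=2, Z=1, X=0) weight 1/24
  (Y=0, U=3, W=4, Z=0, X=0) weight 1/40
  (Y=0, U=3, W=4, Z=1, X=0) weight 1/24
  (Y=1, U=2, W=3, Z=0, X=0) weight 3/160
  (Y=1, U=2, W=3, Z=1, X=0) weight 1/192
  … 4 more
Group by W:
  weight(W=2) = 4/45
  weight(W=3) = 23/240
  weight(W=4) = 4/45
Total weight = 4/45 + 23/240 + 4/45 = 197/720
P(W=2 | obs) = 4/45 / 197/720 = 64/197
P(W=3 | obs) = 23/240 / 197/720 = 69/197
P(W=4 | obs) = 4/45 / 197/720 = 64/197

P(W=2) = 64/197, P(W=3) = 69/197, P(W=4) = 64/197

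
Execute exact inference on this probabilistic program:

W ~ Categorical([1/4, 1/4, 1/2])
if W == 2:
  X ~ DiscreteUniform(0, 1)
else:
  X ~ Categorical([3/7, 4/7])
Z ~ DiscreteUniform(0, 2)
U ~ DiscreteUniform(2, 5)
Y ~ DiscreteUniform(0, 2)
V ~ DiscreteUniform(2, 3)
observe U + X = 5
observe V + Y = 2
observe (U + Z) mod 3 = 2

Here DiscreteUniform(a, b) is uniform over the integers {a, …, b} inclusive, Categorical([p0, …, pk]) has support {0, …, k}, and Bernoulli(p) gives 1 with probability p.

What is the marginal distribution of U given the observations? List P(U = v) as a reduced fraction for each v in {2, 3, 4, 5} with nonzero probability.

P(U=4) = 15/28, P(U=5) = 13/28

Enumerate traces; 6 have nonzero weight after conditioning:
  (W=0, X=0, Z=0, U=5, Y=0, V=2) weight 1/672
  (W=0, X=1, Z=1, U=4, Y=0, V=2) weight 1/504
  (W=1, X=0, Z=0, U=5, Y=0, V=2) weight 1/672
  (W=1, X=1, Z=1, U=4, Y=0, V=2) weight 1/504
  (W=2, X=0, Z=0, U=5, Y=0, V=2) weight 1/288
  (W=2, X=1, Z=1, U=4, Y=0, V=2) weight 1/288
Group by U:
  weight(U=4) = 5/672
  weight(U=5) = 13/2016
Total weight = 5/672 + 13/2016 = 1/72
P(U=4 | obs) = 5/672 / 1/72 = 15/28
P(U=5 | obs) = 13/2016 / 1/72 = 13/28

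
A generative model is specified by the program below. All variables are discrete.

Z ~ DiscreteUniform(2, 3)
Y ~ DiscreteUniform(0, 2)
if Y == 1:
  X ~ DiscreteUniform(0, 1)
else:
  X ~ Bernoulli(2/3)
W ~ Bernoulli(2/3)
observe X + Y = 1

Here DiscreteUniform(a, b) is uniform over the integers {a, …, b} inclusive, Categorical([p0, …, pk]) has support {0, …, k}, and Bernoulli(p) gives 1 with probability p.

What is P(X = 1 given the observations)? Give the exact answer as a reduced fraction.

P(X = 1 | obs) = 4/7

Enumerate traces; 8 have nonzero weight after conditioning:
  (Z=2, Y=0, X=1, W=0) weight 1/27
  (Z=2, Y=0, X=1, W=1) weight 2/27
  (Z=2, Y=1, X=0, W=0) weight 1/36
  (Z=2, Y=1, X=0, W=1) weight 1/18
  (Z=3, Y=0, X=1, W=0) weight 1/27
  (Z=3, Y=0, X=1, W=1) weight 2/27
  (Z=3, Y=1, X=0, W=0) weight 1/36
  (Z=3, Y=1, X=0, W=1) weight 1/18
Group by X:
  weight(X=0) = 1/6
  weight(X=1) = 2/9
Total weight = 1/6 + 2/9 = 7/18
P(X=0 | obs) = 1/6 / 7/18 = 3/7
P(X=1 | obs) = 2/9 / 7/18 = 4/7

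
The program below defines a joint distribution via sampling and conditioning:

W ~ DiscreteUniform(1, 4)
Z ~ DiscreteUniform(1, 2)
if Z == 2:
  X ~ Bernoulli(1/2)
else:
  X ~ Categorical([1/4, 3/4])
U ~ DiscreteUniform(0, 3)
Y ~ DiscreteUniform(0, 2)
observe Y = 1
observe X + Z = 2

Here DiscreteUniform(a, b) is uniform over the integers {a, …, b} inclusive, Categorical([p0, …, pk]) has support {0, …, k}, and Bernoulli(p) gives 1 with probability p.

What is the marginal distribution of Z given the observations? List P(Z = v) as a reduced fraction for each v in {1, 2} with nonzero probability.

Enumerate traces; 32 have nonzero weight after conditioning:
  (W=1, Z=1, X=1, U=0, Y=1) weight 1/128
  (W=1, Z=1, X=1, U=1, Y=1) weight 1/128
  (W=1, Z=1, X=1, U=2, Y=1) weight 1/128
  (W=1, Z=1, X=1, U=3, Y=1) weight 1/128
  (W=1, Z=2, X=0, U=0, Y=1) weight 1/192
  (W=1, Z=2, X=0, U=1, Y=1) weight 1/192
  (W=1, Z=2, X=0, U=2, Y=1) weight 1/192
  (W=1, Z=2, X=0, U=3, Y=1) weight 1/192
  … 24 more
Group by Z:
  weight(Z=1) = 1/8
  weight(Z=2) = 1/12
Total weight = 1/8 + 1/12 = 5/24
P(Z=1 | obs) = 1/8 / 5/24 = 3/5
P(Z=2 | obs) = 1/12 / 5/24 = 2/5

P(Z=1) = 3/5, P(Z=2) = 2/5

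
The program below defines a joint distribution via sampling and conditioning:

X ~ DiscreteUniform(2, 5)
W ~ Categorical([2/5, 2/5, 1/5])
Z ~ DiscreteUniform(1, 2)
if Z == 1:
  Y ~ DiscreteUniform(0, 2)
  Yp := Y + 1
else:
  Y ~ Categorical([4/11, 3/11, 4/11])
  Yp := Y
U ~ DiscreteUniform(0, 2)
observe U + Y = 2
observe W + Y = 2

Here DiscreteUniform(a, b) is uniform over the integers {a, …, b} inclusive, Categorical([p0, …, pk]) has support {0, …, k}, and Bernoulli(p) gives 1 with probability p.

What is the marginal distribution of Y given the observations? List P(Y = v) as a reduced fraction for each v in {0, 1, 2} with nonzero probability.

Enumerate traces; 24 have nonzero weight after conditioning:
  (X=2, W=0, Z=1, Y=2, U=0) weight 1/180
  (X=2, W=0, Z=2, Y=2, U=0) weight 1/165
  (X=2, W=1, Z=1, Y=1, U=1) weight 1/180
  (X=2, W=1, Z=2, Y=1, U=1) weight 1/220
  (X=2, W=2, Z=1, Y=0, U=2) weight 1/360
  (X=2, W=2, Z=2, Y=0, U=2) weight 1/330
  (X=3, W=0, Z=1, Y=2, U=0) weight 1/180
  (X=3, W=0, Z=2, Y=2, U=0) weight 1/165
  … 16 more
Group by Y:
  weight(Y=0) = 23/990
  weight(Y=1) = 4/99
  weight(Y=2) = 23/495
Total weight = 23/990 + 4/99 + 23/495 = 109/990
P(Y=0 | obs) = 23/990 / 109/990 = 23/109
P(Y=1 | obs) = 4/99 / 109/990 = 40/109
P(Y=2 | obs) = 23/495 / 109/990 = 46/109

P(Y=0) = 23/109, P(Y=1) = 40/109, P(Y=2) = 46/109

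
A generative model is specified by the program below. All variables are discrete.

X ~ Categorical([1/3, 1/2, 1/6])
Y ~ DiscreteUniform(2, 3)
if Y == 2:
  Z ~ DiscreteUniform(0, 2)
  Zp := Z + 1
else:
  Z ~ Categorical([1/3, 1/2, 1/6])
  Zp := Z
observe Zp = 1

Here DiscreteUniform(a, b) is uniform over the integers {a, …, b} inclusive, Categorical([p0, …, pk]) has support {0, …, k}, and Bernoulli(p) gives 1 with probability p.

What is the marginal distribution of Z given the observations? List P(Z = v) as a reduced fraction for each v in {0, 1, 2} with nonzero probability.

Enumerate traces; 6 have nonzero weight after conditioning:
  (X=0, Y=2, Z=0) weight 1/18
  (X=0, Y=3, Z=1) weight 1/12
  (X=1, Y=2, Z=0) weight 1/12
  (X=1, Y=3, Z=1) weight 1/8
  (X=2, Y=2, Z=0) weight 1/36
  (X=2, Y=3, Z=1) weight 1/24
Group by Z:
  weight(Z=0) = 1/6
  weight(Z=1) = 1/4
Total weight = 1/6 + 1/4 = 5/12
P(Z=0 | obs) = 1/6 / 5/12 = 2/5
P(Z=1 | obs) = 1/4 / 5/12 = 3/5

P(Z=0) = 2/5, P(Z=1) = 3/5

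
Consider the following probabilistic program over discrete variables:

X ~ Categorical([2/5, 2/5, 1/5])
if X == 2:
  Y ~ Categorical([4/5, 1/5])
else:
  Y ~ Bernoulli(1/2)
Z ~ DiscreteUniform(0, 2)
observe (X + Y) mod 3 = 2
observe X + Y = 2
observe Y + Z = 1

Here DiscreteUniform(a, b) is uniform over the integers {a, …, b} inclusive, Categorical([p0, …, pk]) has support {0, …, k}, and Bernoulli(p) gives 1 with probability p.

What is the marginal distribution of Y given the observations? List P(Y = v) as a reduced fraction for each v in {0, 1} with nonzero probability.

P(Y=0) = 4/9, P(Y=1) = 5/9

Enumerate traces; 2 have nonzero weight after conditioning:
  (X=1, Y=1, Z=0) weight 1/15
  (X=2, Y=0, Z=1) weight 4/75
Group by Y:
  weight(Y=0) = 4/75
  weight(Y=1) = 1/15
Total weight = 4/75 + 1/15 = 3/25
P(Y=0 | obs) = 4/75 / 3/25 = 4/9
P(Y=1 | obs) = 1/15 / 3/25 = 5/9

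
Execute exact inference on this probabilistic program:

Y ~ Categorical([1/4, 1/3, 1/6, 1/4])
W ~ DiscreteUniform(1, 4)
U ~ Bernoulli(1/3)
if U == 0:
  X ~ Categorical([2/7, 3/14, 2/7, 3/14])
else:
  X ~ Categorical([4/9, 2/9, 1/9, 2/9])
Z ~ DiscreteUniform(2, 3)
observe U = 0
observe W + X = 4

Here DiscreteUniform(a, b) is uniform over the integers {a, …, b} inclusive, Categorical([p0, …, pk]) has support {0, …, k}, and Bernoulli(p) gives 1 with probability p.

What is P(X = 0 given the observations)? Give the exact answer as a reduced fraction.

Enumerate traces; 32 have nonzero weight after conditioning:
  (Y=0, W=1, U=0, X=3, Z=2) weight 1/224
  (Y=0, W=1, U=0, X=3, Z=3) weight 1/224
  (Y=0, W=2, U=0, X=2, Z=2) weight 1/168
  (Y=0, W=2, U=0, X=2, Z=3) weight 1/168
  (Y=0, W=3, U=0, X=1, Z=2) weight 1/224
  (Y=0, W=3, U=0, X=1, Z=3) weight 1/224
  (Y=0, W=4, U=0, X=0, Z=2) weight 1/168
  (Y=0, W=4, U=0, X=0, Z=3) weight 1/168
  … 24 more
Group by X:
  weight(X=0) = 1/21
  weight(X=1) = 1/28
  weight(X=2) = 1/21
  weight(X=3) = 1/28
Total weight = 1/21 + 1/28 + 1/21 + 1/28 = 1/6
P(X=0 | obs) = 1/21 / 1/6 = 2/7
P(X=1 | obs) = 1/28 / 1/6 = 3/14
P(X=2 | obs) = 1/21 / 1/6 = 2/7
P(X=3 | obs) = 1/28 / 1/6 = 3/14

P(X = 0 | obs) = 2/7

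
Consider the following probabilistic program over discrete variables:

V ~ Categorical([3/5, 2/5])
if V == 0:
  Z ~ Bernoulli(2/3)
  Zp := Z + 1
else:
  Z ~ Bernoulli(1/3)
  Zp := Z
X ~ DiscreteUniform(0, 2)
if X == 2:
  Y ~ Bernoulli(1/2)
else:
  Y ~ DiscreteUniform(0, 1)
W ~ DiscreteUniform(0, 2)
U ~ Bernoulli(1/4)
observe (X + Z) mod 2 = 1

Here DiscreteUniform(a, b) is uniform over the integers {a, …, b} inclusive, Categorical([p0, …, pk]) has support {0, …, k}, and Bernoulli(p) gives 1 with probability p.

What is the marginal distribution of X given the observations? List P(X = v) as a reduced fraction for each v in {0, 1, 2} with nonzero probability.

Enumerate traces; 72 have nonzero weight after conditioning:
  (V=0, Z=0, X=1, Y=0, W=0, U=0) weight 1/120
  (V=0, Z=0, X=1, Y=0, W=0, U=1) weight 1/360
  (V=0, Z=0, X=1, Y=0, W=1, U=0) weight 1/120
  (V=0, Z=0, X=1, Y=0, W=1, U=1) weight 1/360
  (V=0, Z=0, X=1, Y=0, W=2, U=0) weight 1/120
  (V=0, Z=0, X=1, Y=0, W=2, U=1) weight 1/360
  (V=0, Z=0, X=1, Y=1, W=0, U=0) weight 1/120
  (V=0, Z=0, X=1, Y=1, W=0, U=1) weight 1/360
  (V=0, Z=1, X=0, Y=0, W=0, U=0) weight 1/60
  (V=0, Z=1, X=2, Y=0, W=0, U=0) weight 1/60
  … 62 more
Group by X:
  weight(X=0) = 8/45
  weight(X=1) = 7/45
  weight(X=2) = 8/45
Total weight = 8/45 + 7/45 + 8/45 = 23/45
P(X=0 | obs) = 8/45 / 23/45 = 8/23
P(X=1 | obs) = 7/45 / 23/45 = 7/23
P(X=2 | obs) = 8/45 / 23/45 = 8/23

P(X=0) = 8/23, P(X=1) = 7/23, P(X=2) = 8/23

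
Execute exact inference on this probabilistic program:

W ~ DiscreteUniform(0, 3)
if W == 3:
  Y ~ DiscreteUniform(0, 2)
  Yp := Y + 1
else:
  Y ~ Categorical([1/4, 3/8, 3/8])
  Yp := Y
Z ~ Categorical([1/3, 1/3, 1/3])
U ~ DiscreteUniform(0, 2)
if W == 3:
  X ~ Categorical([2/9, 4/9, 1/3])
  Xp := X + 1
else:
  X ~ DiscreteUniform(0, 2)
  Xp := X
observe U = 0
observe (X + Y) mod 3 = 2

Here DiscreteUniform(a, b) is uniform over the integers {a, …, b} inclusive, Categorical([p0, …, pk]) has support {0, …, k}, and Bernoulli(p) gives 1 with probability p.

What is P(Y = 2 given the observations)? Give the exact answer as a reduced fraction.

Enumerate traces; 36 have nonzero weight after conditioning:
  (W=0, Y=0, Z=0, U=0, X=2) weight 1/432
  (W=0, Y=0, Z=1, U=0, X=2) weight 1/432
  (W=0, Y=0, Z=2, U=0, X=2) weight 1/432
  (W=0, Y=1, Z=0, U=0, X=1) weight 1/288
  (W=0, Y=1, Z=1, U=0, X=1) weight 1/288
  (W=0, Y=1, Z=2, U=0, X=1) weight 1/288
  (W=0, Y=2, Z=0, U=0, X=0) weight 1/288
  (W=0, Y=2, Z=1, U=0, X=0) weight 1/288
  … 28 more
Group by Y:
  weight(Y=0) = 13/432
  weight(Y=1) = 113/2592
  weight(Y=2) = 97/2592
Total weight = 13/432 + 113/2592 + 97/2592 = 1/9
P(Y=0 | obs) = 13/432 / 1/9 = 13/48
P(Y=1 | obs) = 113/2592 / 1/9 = 113/288
P(Y=2 | obs) = 97/2592 / 1/9 = 97/288

P(Y = 2 | obs) = 97/288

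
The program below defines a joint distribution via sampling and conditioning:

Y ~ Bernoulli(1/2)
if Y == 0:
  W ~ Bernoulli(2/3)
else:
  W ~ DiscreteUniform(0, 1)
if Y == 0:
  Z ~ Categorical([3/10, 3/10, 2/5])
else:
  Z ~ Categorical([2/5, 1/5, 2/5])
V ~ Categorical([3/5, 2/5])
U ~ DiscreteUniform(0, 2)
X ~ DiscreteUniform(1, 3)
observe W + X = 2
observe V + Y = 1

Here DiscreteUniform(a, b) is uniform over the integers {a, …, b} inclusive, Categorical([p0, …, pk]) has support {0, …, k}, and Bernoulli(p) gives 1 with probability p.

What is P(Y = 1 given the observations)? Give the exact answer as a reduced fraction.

P(Y = 1 | obs) = 3/5

Enumerate traces; 36 have nonzero weight after conditioning:
  (Y=0, W=0, Z=0, V=1, U=0, X=2) weight 1/450
  (Y=0, W=0, Z=0, V=1, U=1, X=2) weight 1/450
  (Y=0, W=0, Z=0, V=1, U=2, X=2) weight 1/450
  (Y=0, W=0, Z=1, V=1, U=0, X=2) weight 1/450
  (Y=0, W=0, Z=1, V=1, U=1, X=2) weight 1/450
  (Y=0, W=0, Z=1, V=1, U=2, X=2) weight 1/450
  (Y=0, W=0, Z=2, V=1, U=0, X=2) weight 2/675
  (Y=0, W=0, Z=2, V=1, U=1, X=2) weight 2/675
  (Y=1, W=0, Z=0, V=0, U=0, X=2) weight 1/150
  … 27 more
Group by Y:
  weight(Y=0) = 1/15
  weight(Y=1) = 1/10
Total weight = 1/15 + 1/10 = 1/6
P(Y=0 | obs) = 1/15 / 1/6 = 2/5
P(Y=1 | obs) = 1/10 / 1/6 = 3/5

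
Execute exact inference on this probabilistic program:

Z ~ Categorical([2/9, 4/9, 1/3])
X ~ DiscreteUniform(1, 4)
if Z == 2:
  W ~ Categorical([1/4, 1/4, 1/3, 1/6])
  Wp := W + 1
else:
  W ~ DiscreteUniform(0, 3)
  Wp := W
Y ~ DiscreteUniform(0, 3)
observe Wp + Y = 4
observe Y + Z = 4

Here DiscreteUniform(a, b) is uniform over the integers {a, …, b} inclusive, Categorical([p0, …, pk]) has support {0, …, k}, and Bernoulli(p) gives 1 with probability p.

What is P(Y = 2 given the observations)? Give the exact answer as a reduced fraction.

Enumerate traces; 8 have nonzero weight after conditioning:
  (Z=1, X=1, W=1, Y=3) weight 1/144
  (Z=1, X=2, W=1, Y=3) weight 1/144
  (Z=1, X=3, W=1, Y=3) weight 1/144
  (Z=1, X=4, W=1, Y=3) weight 1/144
  (Z=2, X=1, W=1, Y=2) weight 1/192
  (Z=2, X=2, W=1, Y=2) weight 1/192
  (Z=2, X=3, W=1, Y=2) weight 1/192
  (Z=2, X=4, W=1, Y=2) weight 1/192
Group by Y:
  weight(Y=2) = 1/48
  weight(Y=3) = 1/36
Total weight = 1/48 + 1/36 = 7/144
P(Y=2 | obs) = 1/48 / 7/144 = 3/7
P(Y=3 | obs) = 1/36 / 7/144 = 4/7

P(Y = 2 | obs) = 3/7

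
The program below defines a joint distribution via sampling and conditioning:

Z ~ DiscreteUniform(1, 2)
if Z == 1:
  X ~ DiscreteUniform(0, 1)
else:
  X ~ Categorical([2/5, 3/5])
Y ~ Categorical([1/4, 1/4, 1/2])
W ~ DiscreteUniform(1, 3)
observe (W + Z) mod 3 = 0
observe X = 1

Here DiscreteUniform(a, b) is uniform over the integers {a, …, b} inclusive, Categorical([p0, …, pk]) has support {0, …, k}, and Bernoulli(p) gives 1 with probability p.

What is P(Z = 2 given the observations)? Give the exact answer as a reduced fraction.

Enumerate traces; 6 have nonzero weight after conditioning:
  (Z=1, X=1, Y=0, W=2) weight 1/48
  (Z=1, X=1, Y=1, W=2) weight 1/48
  (Z=1, X=1, Y=2, W=2) weight 1/24
  (Z=2, X=1, Y=0, W=1) weight 1/40
  (Z=2, X=1, Y=1, W=1) weight 1/40
  (Z=2, X=1, Y=2, W=1) weight 1/20
Group by Z:
  weight(Z=1) = 1/12
  weight(Z=2) = 1/10
Total weight = 1/12 + 1/10 = 11/60
P(Z=1 | obs) = 1/12 / 11/60 = 5/11
P(Z=2 | obs) = 1/10 / 11/60 = 6/11

P(Z = 2 | obs) = 6/11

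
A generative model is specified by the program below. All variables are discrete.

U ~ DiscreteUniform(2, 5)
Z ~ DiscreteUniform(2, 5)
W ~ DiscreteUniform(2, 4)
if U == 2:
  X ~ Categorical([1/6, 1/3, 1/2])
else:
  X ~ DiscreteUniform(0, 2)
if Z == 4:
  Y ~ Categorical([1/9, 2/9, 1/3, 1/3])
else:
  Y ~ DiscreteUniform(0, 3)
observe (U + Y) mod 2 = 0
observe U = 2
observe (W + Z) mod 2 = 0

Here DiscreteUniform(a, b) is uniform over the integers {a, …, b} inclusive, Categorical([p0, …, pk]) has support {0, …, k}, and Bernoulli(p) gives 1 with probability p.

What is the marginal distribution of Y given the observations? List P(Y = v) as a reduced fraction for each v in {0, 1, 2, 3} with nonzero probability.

P(Y=0) = 11/26, P(Y=2) = 15/26

Enumerate traces; 36 have nonzero weight after conditioning:
  (U=2, Z=2, W=2, X=0, Y=0) weight 1/1152
  (U=2, Z=2, W=2, X=0, Y=2) weight 1/1152
  (U=2, Z=2, W=2, X=1, Y=0) weight 1/576
  (U=2, Z=2, W=2, X=1, Y=2) weight 1/576
  (U=2, Z=2, W=2, X=2, Y=0) weight 1/384
  (U=2, Z=2, W=2, X=2, Y=2) weight 1/384
  (U=2, Z=2, W=4, X=0, Y=0) weight 1/1152
  (U=2, Z=2, W=4, X=0, Y=2) weight 1/1152
  … 28 more
Group by Y:
  weight(Y=0) = 11/432
  weight(Y=2) = 5/144
Total weight = 11/432 + 5/144 = 13/216
P(Y=0 | obs) = 11/432 / 13/216 = 11/26
P(Y=2 | obs) = 5/144 / 13/216 = 15/26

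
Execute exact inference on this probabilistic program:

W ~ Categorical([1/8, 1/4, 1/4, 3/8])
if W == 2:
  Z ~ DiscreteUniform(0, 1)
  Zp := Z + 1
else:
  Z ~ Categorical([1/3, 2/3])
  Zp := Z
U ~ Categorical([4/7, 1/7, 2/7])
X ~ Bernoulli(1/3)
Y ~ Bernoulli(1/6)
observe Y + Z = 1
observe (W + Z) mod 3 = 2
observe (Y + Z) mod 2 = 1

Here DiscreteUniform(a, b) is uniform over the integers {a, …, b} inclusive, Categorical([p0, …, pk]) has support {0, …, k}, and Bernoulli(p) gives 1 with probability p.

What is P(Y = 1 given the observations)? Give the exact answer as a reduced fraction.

P(Y = 1 | obs) = 3/23

Enumerate traces; 12 have nonzero weight after conditioning:
  (W=1, Z=1, U=0, X=0, Y=0) weight 10/189
  (W=1, Z=1, U=0, X=1, Y=0) weight 5/189
  (W=1, Z=1, U=1, X=0, Y=0) weight 5/378
  (W=1, Z=1, U=1, X=1, Y=0) weight 5/756
  (W=1, Z=1, U=2, X=0, Y=0) weight 5/189
  (W=1, Z=1, U=2, X=1, Y=0) weight 5/378
  (W=2, Z=0, U=0, X=0, Y=1) weight 1/126
  (W=2, Z=0, U=0, X=1, Y=1) weight 1/252
  … 4 more
Group by Y:
  weight(Y=0) = 5/36
  weight(Y=1) = 1/48
Total weight = 5/36 + 1/48 = 23/144
P(Y=0 | obs) = 5/36 / 23/144 = 20/23
P(Y=1 | obs) = 1/48 / 23/144 = 3/23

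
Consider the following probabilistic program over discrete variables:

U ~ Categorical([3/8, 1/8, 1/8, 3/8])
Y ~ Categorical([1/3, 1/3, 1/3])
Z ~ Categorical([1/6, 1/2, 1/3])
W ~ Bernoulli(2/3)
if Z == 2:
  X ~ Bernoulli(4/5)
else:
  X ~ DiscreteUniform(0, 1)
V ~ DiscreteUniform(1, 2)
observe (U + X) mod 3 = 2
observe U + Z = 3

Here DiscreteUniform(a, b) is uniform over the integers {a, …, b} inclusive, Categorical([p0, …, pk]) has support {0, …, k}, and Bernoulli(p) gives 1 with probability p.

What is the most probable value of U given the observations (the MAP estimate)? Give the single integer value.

argmax_v P(U = v | obs) = 1

Enumerate traces; 24 have nonzero weight after conditioning:
  (U=1, Y=0, Z=2, W=0, X=1, V=1) weight 1/540
  (U=1, Y=0, Z=2, W=0, X=1, V=2) weight 1/540
  (U=1, Y=0, Z=2, W=1, X=1, V=1) weight 1/270
  (U=1, Y=0, Z=2, W=1, X=1, V=2) weight 1/270
  (U=1, Y=1, Z=2, W=0, X=1, V=1) weight 1/540
  (U=1, Y=1, Z=2, W=0, X=1, V=2) weight 1/540
  (U=1, Y=1, Z=2, W=1, X=1, V=1) weight 1/270
  (U=1, Y=1, Z=2, W=1, X=1, V=2) weight 1/270
  (U=2, Y=0, Z=1, W=0, X=0, V=1) weight 1/576
  … 15 more
Group by U:
  weight(U=1) = 1/30
  weight(U=2) = 1/32
Total weight = 1/30 + 1/32 = 31/480
P(U=1 | obs) = 1/30 / 31/480 = 16/31
P(U=2 | obs) = 1/32 / 31/480 = 15/31
argmax = 1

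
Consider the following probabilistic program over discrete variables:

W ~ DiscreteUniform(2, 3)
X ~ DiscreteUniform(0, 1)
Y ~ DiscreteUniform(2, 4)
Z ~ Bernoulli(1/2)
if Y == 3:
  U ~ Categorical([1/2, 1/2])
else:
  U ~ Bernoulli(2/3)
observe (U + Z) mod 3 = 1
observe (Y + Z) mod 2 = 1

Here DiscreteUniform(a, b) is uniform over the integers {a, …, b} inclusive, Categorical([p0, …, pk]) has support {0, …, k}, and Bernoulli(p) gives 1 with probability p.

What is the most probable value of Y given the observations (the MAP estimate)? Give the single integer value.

Enumerate traces; 12 have nonzero weight after conditioning:
  (W=2, X=0, Y=2, Z=1, U=0) weight 1/72
  (W=2, X=0, Y=3, Z=0, U=1) weight 1/48
  (W=2, X=0, Y=4, Z=1, U=0) weight 1/72
  (W=2, X=1, Y=2, Z=1, U=0) weight 1/72
  (W=2, X=1, Y=3, Z=0, U=1) weight 1/48
  (W=2, X=1, Y=4, Z=1, U=0) weight 1/72
  (W=3, X=0, Y=2, Z=1, U=0) weight 1/72
  (W=3, X=0, Y=3, Z=0, U=1) weight 1/48
  … 4 more
Group by Y:
  weight(Y=2) = 1/18
  weight(Y=3) = 1/12
  weight(Y=4) = 1/18
Total weight = 1/18 + 1/12 + 1/18 = 7/36
P(Y=2 | obs) = 1/18 / 7/36 = 2/7
P(Y=3 | obs) = 1/12 / 7/36 = 3/7
P(Y=4 | obs) = 1/18 / 7/36 = 2/7
argmax = 3

argmax_v P(Y = v | obs) = 3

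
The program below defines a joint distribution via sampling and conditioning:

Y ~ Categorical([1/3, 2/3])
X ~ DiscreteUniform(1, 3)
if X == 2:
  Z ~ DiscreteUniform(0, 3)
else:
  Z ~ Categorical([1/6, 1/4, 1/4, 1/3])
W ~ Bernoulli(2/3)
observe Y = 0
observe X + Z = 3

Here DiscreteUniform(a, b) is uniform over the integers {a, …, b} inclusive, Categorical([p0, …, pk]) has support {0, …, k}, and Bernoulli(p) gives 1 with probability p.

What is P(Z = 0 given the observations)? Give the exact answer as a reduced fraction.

P(Z = 0 | obs) = 1/4

Enumerate traces; 6 have nonzero weight after conditioning:
  (Y=0, X=1, Z=2, W=0) weight 1/108
  (Y=0, X=1, Z=2, W=1) weight 1/54
  (Y=0, X=2, Z=1, W=0) weight 1/108
  (Y=0, X=2, Z=1, W=1) weight 1/54
  (Y=0, X=3, Z=0, W=0) weight 1/162
  (Y=0, X=3, Z=0, W=1) weight 1/81
Group by Z:
  weight(Z=0) = 1/54
  weight(Z=1) = 1/36
  weight(Z=2) = 1/36
Total weight = 1/54 + 1/36 + 1/36 = 2/27
P(Z=0 | obs) = 1/54 / 2/27 = 1/4
P(Z=1 | obs) = 1/36 / 2/27 = 3/8
P(Z=2 | obs) = 1/36 / 2/27 = 3/8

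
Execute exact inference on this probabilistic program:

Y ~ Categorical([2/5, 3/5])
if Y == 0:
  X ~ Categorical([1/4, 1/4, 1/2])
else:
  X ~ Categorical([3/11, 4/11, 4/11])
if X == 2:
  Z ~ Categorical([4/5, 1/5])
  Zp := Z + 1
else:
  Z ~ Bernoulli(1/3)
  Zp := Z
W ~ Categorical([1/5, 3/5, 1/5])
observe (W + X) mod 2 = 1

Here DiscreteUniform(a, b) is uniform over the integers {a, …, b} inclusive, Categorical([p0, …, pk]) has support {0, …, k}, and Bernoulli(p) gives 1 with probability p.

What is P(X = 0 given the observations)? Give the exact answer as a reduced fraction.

P(X = 0 | obs) = 87/295

Enumerate traces; 16 have nonzero weight after conditioning:
  (Y=0, X=0, Z=0, W=1) weight 1/25
  (Y=0, X=0, Z=1, W=1) weight 1/50
  (Y=0, X=1, Z=0, W=0) weight 1/75
  (Y=0, X=1, Z=0, W=2) weight 1/75
  (Y=0, X=1, Z=1, W=0) weight 1/150
  (Y=0, X=1, Z=1, W=2) weight 1/150
  (Y=0, X=2, Z=0, W=1) weight 12/125
  (Y=0, X=2, Z=1, W=1) weight 3/125
  … 8 more
Group by X:
  weight(X=0) = 87/550
  weight(X=1) = 7/55
  weight(X=2) = 69/275
Total weight = 87/550 + 7/55 + 69/275 = 59/110
P(X=0 | obs) = 87/550 / 59/110 = 87/295
P(X=1 | obs) = 7/55 / 59/110 = 14/59
P(X=2 | obs) = 69/275 / 59/110 = 138/295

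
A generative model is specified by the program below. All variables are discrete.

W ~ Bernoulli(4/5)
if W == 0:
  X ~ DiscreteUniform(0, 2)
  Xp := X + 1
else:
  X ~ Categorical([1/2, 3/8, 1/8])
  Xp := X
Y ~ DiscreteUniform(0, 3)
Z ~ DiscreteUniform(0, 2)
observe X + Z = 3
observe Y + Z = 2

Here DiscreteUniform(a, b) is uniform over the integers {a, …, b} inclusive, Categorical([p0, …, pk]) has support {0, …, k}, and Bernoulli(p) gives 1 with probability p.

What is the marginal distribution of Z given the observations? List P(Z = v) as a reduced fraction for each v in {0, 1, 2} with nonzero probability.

P(Z=1) = 5/16, P(Z=2) = 11/16

Enumerate traces; 4 have nonzero weight after conditioning:
  (W=0, X=1, Y=0, Z=2) weight 1/180
  (W=0, X=2, Y=1, Z=1) weight 1/180
  (W=1, X=1, Y=0, Z=2) weight 1/40
  (W=1, X=2, Y=1, Z=1) weight 1/120
Group by Z:
  weight(Z=1) = 1/72
  weight(Z=2) = 11/360
Total weight = 1/72 + 11/360 = 2/45
P(Z=1 | obs) = 1/72 / 2/45 = 5/16
P(Z=2 | obs) = 11/360 / 2/45 = 11/16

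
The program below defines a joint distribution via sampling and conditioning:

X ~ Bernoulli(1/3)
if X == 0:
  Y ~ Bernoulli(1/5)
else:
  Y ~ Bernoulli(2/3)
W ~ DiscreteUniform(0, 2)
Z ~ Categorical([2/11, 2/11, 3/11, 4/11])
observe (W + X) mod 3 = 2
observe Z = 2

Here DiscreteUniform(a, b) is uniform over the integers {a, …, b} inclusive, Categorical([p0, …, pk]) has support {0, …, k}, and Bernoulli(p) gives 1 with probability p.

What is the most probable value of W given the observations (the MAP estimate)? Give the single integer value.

Enumerate traces; 4 have nonzero weight after conditioning:
  (X=0, Y=0, W=2, Z=2) weight 8/165
  (X=0, Y=1, W=2, Z=2) weight 2/165
  (X=1, Y=0, W=1, Z=2) weight 1/99
  (X=1, Y=1, W=1, Z=2) weight 2/99
Group by W:
  weight(W=1) = 1/33
  weight(W=2) = 2/33
Total weight = 1/33 + 2/33 = 1/11
P(W=1 | obs) = 1/33 / 1/11 = 1/3
P(W=2 | obs) = 2/33 / 1/11 = 2/3
argmax = 2

argmax_v P(W = v | obs) = 2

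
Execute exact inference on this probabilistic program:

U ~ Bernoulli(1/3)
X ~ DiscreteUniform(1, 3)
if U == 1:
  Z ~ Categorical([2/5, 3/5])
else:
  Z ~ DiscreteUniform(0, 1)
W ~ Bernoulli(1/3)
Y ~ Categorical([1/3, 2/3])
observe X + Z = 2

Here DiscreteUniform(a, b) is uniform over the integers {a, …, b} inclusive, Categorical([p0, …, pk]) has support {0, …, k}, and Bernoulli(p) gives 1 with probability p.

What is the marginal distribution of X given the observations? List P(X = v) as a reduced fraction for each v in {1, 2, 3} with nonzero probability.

P(X=1) = 8/15, P(X=2) = 7/15

Enumerate traces; 16 have nonzero weight after conditioning:
  (U=0, X=1, Z=1, W=0, Y=0) weight 2/81
  (U=0, X=1, Z=1, W=0, Y=1) weight 4/81
  (U=0, X=1, Z=1, W=1, Y=0) weight 1/81
  (U=0, X=1, Z=1, W=1, Y=1) weight 2/81
  (U=0, X=2, Z=0, W=0, Y=0) weight 2/81
  (U=0, X=2, Z=0, W=0, Y=1) weight 4/81
  (U=0, X=2, Z=0, W=1, Y=0) weight 1/81
  (U=0, X=2, Z=0, W=1, Y=1) weight 2/81
  … 8 more
Group by X:
  weight(X=1) = 8/45
  weight(X=2) = 7/45
Total weight = 8/45 + 7/45 = 1/3
P(X=1 | obs) = 8/45 / 1/3 = 8/15
P(X=2 | obs) = 7/45 / 1/3 = 7/15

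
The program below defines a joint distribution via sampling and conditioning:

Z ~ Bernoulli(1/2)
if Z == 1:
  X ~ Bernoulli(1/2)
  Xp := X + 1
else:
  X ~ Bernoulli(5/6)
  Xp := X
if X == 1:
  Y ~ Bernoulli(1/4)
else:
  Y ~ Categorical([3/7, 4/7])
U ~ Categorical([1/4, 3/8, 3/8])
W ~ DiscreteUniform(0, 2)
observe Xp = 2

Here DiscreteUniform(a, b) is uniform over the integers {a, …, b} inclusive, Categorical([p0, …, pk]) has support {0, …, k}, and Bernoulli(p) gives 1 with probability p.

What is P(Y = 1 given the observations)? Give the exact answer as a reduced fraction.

P(Y = 1 | obs) = 1/4

Enumerate traces; 18 have nonzero weight after conditioning:
  (Z=1, X=1, Y=0, U=0, W=0) weight 1/64
  (Z=1, X=1, Y=0, U=0, W=1) weight 1/64
  (Z=1, X=1, Y=0, U=0, W=2) weight 1/64
  (Z=1, X=1, Y=0, U=1, W=0) weight 3/128
  (Z=1, X=1, Y=0, U=1, W=1) weight 3/128
  (Z=1, X=1, Y=0, U=1, W=2) weight 3/128
  (Z=1, X=1, Y=0, U=2, W=0) weight 3/128
  (Z=1, X=1, Y=0, U=2, W=1) weight 3/128
  (Z=1, X=1, Y=1, U=0, W=0) weight 1/192
  … 9 more
Group by Y:
  weight(Y=0) = 3/16
  weight(Y=1) = 1/16
Total weight = 3/16 + 1/16 = 1/4
P(Y=0 | obs) = 3/16 / 1/4 = 3/4
P(Y=1 | obs) = 1/16 / 1/4 = 1/4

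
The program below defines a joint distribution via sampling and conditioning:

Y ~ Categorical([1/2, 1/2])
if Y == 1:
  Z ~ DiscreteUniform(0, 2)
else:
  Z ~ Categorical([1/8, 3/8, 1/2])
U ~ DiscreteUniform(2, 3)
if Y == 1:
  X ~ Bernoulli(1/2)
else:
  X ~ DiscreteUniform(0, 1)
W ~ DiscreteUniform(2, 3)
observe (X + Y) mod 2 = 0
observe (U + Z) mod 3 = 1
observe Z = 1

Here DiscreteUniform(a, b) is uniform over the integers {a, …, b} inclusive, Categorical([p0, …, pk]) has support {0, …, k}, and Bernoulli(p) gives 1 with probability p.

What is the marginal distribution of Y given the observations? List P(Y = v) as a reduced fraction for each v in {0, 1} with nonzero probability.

Enumerate traces; 4 have nonzero weight after conditioning:
  (Y=0, Z=1, U=3, X=0, W=2) weight 3/128
  (Y=0, Z=1, U=3, X=0, W=3) weight 3/128
  (Y=1, Z=1, U=3, X=1, W=2) weight 1/48
  (Y=1, Z=1, U=3, X=1, W=3) weight 1/48
Group by Y:
  weight(Y=0) = 3/64
  weight(Y=1) = 1/24
Total weight = 3/64 + 1/24 = 17/192
P(Y=0 | obs) = 3/64 / 17/192 = 9/17
P(Y=1 | obs) = 1/24 / 17/192 = 8/17

P(Y=0) = 9/17, P(Y=1) = 8/17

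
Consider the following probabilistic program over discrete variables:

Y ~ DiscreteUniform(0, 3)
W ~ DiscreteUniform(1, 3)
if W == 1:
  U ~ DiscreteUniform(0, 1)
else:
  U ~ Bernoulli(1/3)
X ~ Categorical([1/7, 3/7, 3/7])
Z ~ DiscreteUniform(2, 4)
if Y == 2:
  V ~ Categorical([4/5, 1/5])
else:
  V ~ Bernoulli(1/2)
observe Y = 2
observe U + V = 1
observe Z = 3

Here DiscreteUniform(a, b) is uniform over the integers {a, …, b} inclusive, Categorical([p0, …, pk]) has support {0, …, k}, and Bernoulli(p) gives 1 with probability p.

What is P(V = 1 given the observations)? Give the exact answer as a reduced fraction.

P(V = 1 | obs) = 11/39

Enumerate traces; 18 have nonzero weight after conditioning:
  (Y=2, W=1, U=0, X=0, Z=3, V=1) weight 1/2520
  (Y=2, W=1, U=0, X=1, Z=3, V=1) weight 1/840
  (Y=2, W=1, U=0, X=2, Z=3, V=1) weight 1/840
  (Y=2, W=1, U=1, X=0, Z=3, V=0) weight 1/630
  (Y=2, W=1, U=1, X=1, Z=3, V=0) weight 1/210
  (Y=2, W=1, U=1, X=2, Z=3, V=0) weight 1/210
  (Y=2, W=2, U=0, X=0, Z=3, V=1) weight 1/1890
  (Y=2, W=2, U=0, X=1, Z=3, V=1) weight 1/630
  … 10 more
Group by V:
  weight(V=0) = 7/270
  weight(V=1) = 11/1080
Total weight = 7/270 + 11/1080 = 13/360
P(V=0 | obs) = 7/270 / 13/360 = 28/39
P(V=1 | obs) = 11/1080 / 13/360 = 11/39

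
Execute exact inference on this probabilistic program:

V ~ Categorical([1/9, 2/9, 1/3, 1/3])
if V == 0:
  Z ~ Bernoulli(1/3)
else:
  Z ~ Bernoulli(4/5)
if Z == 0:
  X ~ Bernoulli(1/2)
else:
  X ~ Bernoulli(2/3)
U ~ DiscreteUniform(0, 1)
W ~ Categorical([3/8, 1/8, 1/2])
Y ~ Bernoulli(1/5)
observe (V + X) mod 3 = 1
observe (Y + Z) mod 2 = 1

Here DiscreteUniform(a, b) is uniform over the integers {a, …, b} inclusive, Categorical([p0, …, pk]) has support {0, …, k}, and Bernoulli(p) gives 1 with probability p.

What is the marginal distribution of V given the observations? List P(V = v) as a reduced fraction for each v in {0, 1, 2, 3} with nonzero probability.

P(V=0) = 110/923, P(V=1) = 210/923, P(V=3) = 603/923

Enumerate traces; 36 have nonzero weight after conditioning:
  (V=0, Z=0, X=1, U=0, W=0, Y=1) weight 1/720
  (V=0, Z=0, X=1, U=0, W=1, Y=1) weight 1/2160
  (V=0, Z=0, X=1, U=0, W=2, Y=1) weight 1/540
  (V=0, Z=0, X=1, U=1, W=0, Y=1) weight 1/720
  (V=0, Z=0, X=1, U=1, W=1, Y=1) weight 1/2160
  (V=0, Z=0, X=1, U=1, W=2, Y=1) weight 1/540
  (V=0, Z=1, X=1, U=0, W=0, Y=0) weight 1/270
  (V=0, Z=1, X=1, U=0, W=1, Y=0) weight 1/810
  (V=1, Z=0, X=0, U=0, W=0, Y=1) weight 1/1200
  (V=3, Z=0, X=1, U=0, W=0, Y=1) weight 1/800
  … 26 more
Group by V:
  weight(V=0) = 11/405
  weight(V=1) = 7/135
  weight(V=3) = 67/450
Total weight = 11/405 + 7/135 + 67/450 = 923/4050
P(V=0 | obs) = 11/405 / 923/4050 = 110/923
P(V=1 | obs) = 7/135 / 923/4050 = 210/923
P(V=3 | obs) = 67/450 / 923/4050 = 603/923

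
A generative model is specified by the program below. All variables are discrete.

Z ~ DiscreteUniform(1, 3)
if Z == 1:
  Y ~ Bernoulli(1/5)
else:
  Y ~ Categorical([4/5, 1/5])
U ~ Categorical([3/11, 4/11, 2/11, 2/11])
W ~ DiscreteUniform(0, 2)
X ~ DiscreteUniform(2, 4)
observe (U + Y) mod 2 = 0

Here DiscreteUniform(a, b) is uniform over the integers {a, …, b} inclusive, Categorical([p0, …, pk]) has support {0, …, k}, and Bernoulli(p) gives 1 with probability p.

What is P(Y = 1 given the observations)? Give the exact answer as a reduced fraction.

P(Y = 1 | obs) = 3/13

Enumerate traces; 108 have nonzero weight after conditioning:
  (Z=1, Y=0, U=0, W=0, X=2) weight 4/495
  (Z=1, Y=0, U=0, W=0, X=3) weight 4/495
  (Z=1, Y=0, U=0, W=0, X=4) weight 4/495
  (Z=1, Y=0, U=0, W=1, X=2) weight 4/495
  (Z=1, Y=0, U=0, W=1, X=3) weight 4/495
  (Z=1, Y=0, U=0, W=1, X=4) weight 4/495
  (Z=1, Y=0, U=0, W=2, X=2) weight 4/495
  (Z=1, Y=0, U=0, W=2, X=3) weight 4/495
  (Z=1, Y=1, U=1, W=0, X=2) weight 4/1485
  … 99 more
Group by Y:
  weight(Y=0) = 4/11
  weight(Y=1) = 6/55
Total weight = 4/11 + 6/55 = 26/55
P(Y=0 | obs) = 4/11 / 26/55 = 10/13
P(Y=1 | obs) = 6/55 / 26/55 = 3/13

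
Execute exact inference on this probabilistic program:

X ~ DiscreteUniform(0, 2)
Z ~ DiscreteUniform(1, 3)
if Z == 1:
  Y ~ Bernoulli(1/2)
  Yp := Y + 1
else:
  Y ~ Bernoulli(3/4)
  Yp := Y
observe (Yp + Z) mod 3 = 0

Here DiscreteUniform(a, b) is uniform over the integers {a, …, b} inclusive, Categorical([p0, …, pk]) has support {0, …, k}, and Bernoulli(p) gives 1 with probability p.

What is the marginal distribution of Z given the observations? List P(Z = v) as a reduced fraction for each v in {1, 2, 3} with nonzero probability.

Enumerate traces; 9 have nonzero weight after conditioning:
  (X=0, Z=1, Y=1) weight 1/18
  (X=0, Z=2, Y=1) weight 1/12
  (X=0, Z=3, Y=0) weight 1/36
  (X=1, Z=1, Y=1) weight 1/18
  (X=1, Z=2, Y=1) weight 1/12
  (X=1, Z=3, Y=0) weight 1/36
  (X=2, Z=1, Y=1) weight 1/18
  (X=2, Z=2, Y=1) weight 1/12
  … 1 more
Group by Z:
  weight(Z=1) = 1/6
  weight(Z=2) = 1/4
  weight(Z=3) = 1/12
Total weight = 1/6 + 1/4 + 1/12 = 1/2
P(Z=1 | obs) = 1/6 / 1/2 = 1/3
P(Z=2 | obs) = 1/4 / 1/2 = 1/2
P(Z=3 | obs) = 1/12 / 1/2 = 1/6

P(Z=1) = 1/3, P(Z=2) = 1/2, P(Z=3) = 1/6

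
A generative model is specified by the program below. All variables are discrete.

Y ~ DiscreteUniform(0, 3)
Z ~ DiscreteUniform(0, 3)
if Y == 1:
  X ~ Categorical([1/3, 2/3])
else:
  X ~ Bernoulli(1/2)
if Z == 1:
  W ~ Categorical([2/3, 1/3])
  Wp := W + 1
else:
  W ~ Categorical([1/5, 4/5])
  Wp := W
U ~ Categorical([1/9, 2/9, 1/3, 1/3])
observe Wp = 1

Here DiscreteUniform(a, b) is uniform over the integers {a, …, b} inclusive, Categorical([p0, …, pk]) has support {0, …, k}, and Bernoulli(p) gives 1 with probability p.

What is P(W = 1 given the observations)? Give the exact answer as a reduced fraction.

Enumerate traces; 128 have nonzero weight after conditioning:
  (Y=0, Z=0, X=0, W=1, U=0) weight 1/360
  (Y=0, Z=0, X=0, W=1, U=1) weight 1/180
  (Y=0, Z=0, X=0, W=1, U=2) weight 1/120
  (Y=0, Z=0, X=0, W=1, U=3) weight 1/120
  (Y=0, Z=0, X=1, W=1, U=0) weight 1/360
  (Y=0, Z=0, X=1, W=1, U=1) weight 1/180
  (Y=0, Z=0, X=1, W=1, U=2) weight 1/120
  (Y=0, Z=0, X=1, W=1, U=3) weight 1/120
  (Y=0, Z=1, X=0, W=0, U=0) weight 1/432
  … 119 more
Group by W:
  weight(W=0) = 1/6
  weight(W=1) = 3/5
Total weight = 1/6 + 3/5 = 23/30
P(W=0 | obs) = 1/6 / 23/30 = 5/23
P(W=1 | obs) = 3/5 / 23/30 = 18/23

P(W = 1 | obs) = 18/23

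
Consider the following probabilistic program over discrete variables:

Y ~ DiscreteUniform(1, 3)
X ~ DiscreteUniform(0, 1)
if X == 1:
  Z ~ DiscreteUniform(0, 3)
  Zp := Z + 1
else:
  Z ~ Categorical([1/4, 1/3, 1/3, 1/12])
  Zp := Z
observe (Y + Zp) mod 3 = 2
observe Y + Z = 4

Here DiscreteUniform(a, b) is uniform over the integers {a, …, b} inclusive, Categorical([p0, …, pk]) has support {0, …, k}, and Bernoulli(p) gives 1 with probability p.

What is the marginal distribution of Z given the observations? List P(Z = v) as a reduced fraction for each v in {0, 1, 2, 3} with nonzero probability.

P(Z=1) = 1/3, P(Z=2) = 1/3, P(Z=3) = 1/3

Enumerate traces; 3 have nonzero weight after conditioning:
  (Y=1, X=1, Z=3) weight 1/24
  (Y=2, X=1, Z=2) weight 1/24
  (Y=3, X=1, Z=1) weight 1/24
Group by Z:
  weight(Z=1) = 1/24
  weight(Z=2) = 1/24
  weight(Z=3) = 1/24
Total weight = 1/24 + 1/24 + 1/24 = 1/8
P(Z=1 | obs) = 1/24 / 1/8 = 1/3
P(Z=2 | obs) = 1/24 / 1/8 = 1/3
P(Z=3 | obs) = 1/24 / 1/8 = 1/3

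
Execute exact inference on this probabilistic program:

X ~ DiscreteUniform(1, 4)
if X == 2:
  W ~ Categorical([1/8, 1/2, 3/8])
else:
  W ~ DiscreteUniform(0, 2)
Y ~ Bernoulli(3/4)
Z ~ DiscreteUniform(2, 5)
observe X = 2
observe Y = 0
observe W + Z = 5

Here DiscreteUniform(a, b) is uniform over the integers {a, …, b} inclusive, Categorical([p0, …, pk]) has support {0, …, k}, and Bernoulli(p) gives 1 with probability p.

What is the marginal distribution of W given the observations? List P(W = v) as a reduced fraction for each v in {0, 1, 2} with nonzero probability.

Enumerate traces; 3 have nonzero weight after conditioning:
  (X=2, W=0, Y=0, Z=5) weight 1/512
  (X=2, W=1, Y=0, Z=4) weight 1/128
  (X=2, W=2, Y=0, Z=3) weight 3/512
Group by W:
  weight(W=0) = 1/512
  weight(W=1) = 1/128
  weight(W=2) = 3/512
Total weight = 1/512 + 1/128 + 3/512 = 1/64
P(W=0 | obs) = 1/512 / 1/64 = 1/8
P(W=1 | obs) = 1/128 / 1/64 = 1/2
P(W=2 | obs) = 3/512 / 1/64 = 3/8

P(W=0) = 1/8, P(W=1) = 1/2, P(W=2) = 3/8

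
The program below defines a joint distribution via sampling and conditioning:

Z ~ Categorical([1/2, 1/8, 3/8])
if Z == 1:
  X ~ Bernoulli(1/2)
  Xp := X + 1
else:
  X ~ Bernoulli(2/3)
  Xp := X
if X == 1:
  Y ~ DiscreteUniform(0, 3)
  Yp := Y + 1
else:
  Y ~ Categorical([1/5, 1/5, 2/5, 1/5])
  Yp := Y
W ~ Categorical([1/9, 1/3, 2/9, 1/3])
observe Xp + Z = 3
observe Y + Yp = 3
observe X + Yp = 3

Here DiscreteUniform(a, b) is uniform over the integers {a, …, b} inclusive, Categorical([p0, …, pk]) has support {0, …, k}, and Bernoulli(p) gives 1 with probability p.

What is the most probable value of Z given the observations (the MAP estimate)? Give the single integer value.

Enumerate traces; 8 have nonzero weight after conditioning:
  (Z=1, X=1, Y=1, W=0) weight 1/576
  (Z=1, X=1, Y=1, W=1) weight 1/192
  (Z=1, X=1, Y=1, W=2) weight 1/288
  (Z=1, X=1, Y=1, W=3) weight 1/192
  (Z=2, X=1, Y=1, W=0) weight 1/144
  (Z=2, X=1, Y=1, W=1) weight 1/48
  (Z=2, X=1, Y=1, W=2) weight 1/72
  (Z=2, X=1, Y=1, W=3) weight 1/48
Group by Z:
  weight(Z=1) = 1/64
  weight(Z=2) = 1/16
Total weight = 1/64 + 1/16 = 5/64
P(Z=1 | obs) = 1/64 / 5/64 = 1/5
P(Z=2 | obs) = 1/16 / 5/64 = 4/5
argmax = 2

argmax_v P(Z = v | obs) = 2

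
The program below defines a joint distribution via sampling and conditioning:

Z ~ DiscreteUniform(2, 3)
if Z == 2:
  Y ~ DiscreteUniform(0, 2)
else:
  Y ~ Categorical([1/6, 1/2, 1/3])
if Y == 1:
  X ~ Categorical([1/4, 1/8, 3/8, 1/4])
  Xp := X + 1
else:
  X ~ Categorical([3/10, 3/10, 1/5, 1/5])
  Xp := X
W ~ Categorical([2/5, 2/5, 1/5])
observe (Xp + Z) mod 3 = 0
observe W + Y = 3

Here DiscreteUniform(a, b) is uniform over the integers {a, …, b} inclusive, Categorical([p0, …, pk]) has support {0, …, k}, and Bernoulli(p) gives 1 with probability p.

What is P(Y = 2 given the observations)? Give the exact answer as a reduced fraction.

Enumerate traces; 6 have nonzero weight after conditioning:
  (Z=2, Y=1, X=0, W=2) weight 1/120
  (Z=2, Y=1, X=3, W=2) weight 1/120
  (Z=2, Y=2, X=1, W=1) weight 1/50
  (Z=3, Y=1, X=2, W=2) weight 3/160
  (Z=3, Y=2, X=0, W=1) weight 1/50
  (Z=3, Y=2, X=3, W=1) weight 1/75
Group by Y:
  weight(Y=1) = 17/480
  weight(Y=2) = 4/75
Total weight = 17/480 + 4/75 = 71/800
P(Y=1 | obs) = 17/480 / 71/800 = 85/213
P(Y=2 | obs) = 4/75 / 71/800 = 128/213

P(Y = 2 | obs) = 128/213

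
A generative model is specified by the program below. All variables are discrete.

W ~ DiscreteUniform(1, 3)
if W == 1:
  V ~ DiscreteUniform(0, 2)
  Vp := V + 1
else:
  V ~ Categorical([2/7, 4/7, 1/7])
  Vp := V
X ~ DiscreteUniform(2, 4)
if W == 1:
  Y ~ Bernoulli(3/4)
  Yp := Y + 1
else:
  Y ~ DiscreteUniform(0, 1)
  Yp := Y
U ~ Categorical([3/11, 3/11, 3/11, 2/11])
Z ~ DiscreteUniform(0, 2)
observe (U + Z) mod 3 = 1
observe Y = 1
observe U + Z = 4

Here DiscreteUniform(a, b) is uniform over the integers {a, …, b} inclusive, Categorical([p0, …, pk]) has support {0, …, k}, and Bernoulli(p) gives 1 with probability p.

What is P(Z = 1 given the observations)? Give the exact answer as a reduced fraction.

P(Z = 1 | obs) = 2/5

Enumerate traces; 54 have nonzero weight after conditioning:
  (W=1, V=0, X=2, Y=1, U=2, Z=2) weight 1/396
  (W=1, V=0, X=2, Y=1, U=3, Z=1) weight 1/594
  (W=1, V=0, X=3, Y=1, U=2, Z=2) weight 1/396
  (W=1, V=0, X=3, Y=1, U=3, Z=1) weight 1/594
  (W=1, V=0, X=4, Y=1, U=2, Z=2) weight 1/396
  (W=1, V=0, X=4, Y=1, U=3, Z=1) weight 1/594
  (W=1, V=1, X=2, Y=1, U=2, Z=2) weight 1/396
  (W=1, V=1, X=2, Y=1, U=3, Z=1) weight 1/594
  … 46 more
Group by Z:
  weight(Z=1) = 7/198
  weight(Z=2) = 7/132
Total weight = 7/198 + 7/132 = 35/396
P(Z=1 | obs) = 7/198 / 35/396 = 2/5
P(Z=2 | obs) = 7/132 / 35/396 = 3/5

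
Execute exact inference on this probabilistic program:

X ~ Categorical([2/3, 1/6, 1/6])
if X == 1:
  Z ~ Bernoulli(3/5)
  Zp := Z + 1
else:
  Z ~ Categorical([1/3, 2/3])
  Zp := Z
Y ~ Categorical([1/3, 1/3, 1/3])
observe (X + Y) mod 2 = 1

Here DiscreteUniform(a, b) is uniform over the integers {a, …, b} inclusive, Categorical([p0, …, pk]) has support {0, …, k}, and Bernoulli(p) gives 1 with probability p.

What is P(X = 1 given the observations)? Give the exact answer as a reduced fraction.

P(X = 1 | obs) = 2/7

Enumerate traces; 8 have nonzero weight after conditioning:
  (X=0, Z=0, Y=1) weight 2/27
  (X=0, Z=1, Y=1) weight 4/27
  (X=1, Z=0, Y=0) weight 1/45
  (X=1, Z=0, Y=2) weight 1/45
  (X=1, Z=1, Y=0) weight 1/30
  (X=1, Z=1, Y=2) weight 1/30
  (X=2, Z=0, Y=1) weight 1/54
  (X=2, Z=1, Y=1) weight 1/27
Group by X:
  weight(X=0) = 2/9
  weight(X=1) = 1/9
  weight(X=2) = 1/18
Total weight = 2/9 + 1/9 + 1/18 = 7/18
P(X=0 | obs) = 2/9 / 7/18 = 4/7
P(X=1 | obs) = 1/9 / 7/18 = 2/7
P(X=2 | obs) = 1/18 / 7/18 = 1/7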